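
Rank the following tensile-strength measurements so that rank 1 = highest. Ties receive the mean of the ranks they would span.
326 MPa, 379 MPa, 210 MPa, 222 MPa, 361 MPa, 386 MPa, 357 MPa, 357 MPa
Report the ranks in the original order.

Sorted (descending): 386, 379, 361, 357, 357, 326, 222, 210
The 2 values of 357 occupy positions 4–5 → average rank (4+5)/2 = 4.5.

6, 2, 8, 7, 3, 1, 4.5, 4.5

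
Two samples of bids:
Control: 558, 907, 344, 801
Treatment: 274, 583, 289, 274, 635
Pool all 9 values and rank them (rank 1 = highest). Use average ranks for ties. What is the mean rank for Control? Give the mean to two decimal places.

Sorted (descending): 907, 801, 635, 583, 558, 344, 289, 274, 274
The 2 values of 274 occupy positions 8–9 → average rank (8+9)/2 = 8.5.
Control values → pooled ranks: 558→5, 907→1, 344→6, 801→2
Mean rank = (5 + 1 + 6 + 2) / 4 = 3.50

3.50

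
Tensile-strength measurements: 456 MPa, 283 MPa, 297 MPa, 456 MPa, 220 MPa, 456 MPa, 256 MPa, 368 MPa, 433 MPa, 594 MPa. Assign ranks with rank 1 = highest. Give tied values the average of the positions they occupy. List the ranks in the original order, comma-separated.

Sorted (descending): 594, 456, 456, 456, 433, 368, 297, 283, 256, 220
The 3 values of 456 occupy positions 2–4 → average rank 3.

3, 8, 7, 3, 10, 3, 9, 6, 5, 1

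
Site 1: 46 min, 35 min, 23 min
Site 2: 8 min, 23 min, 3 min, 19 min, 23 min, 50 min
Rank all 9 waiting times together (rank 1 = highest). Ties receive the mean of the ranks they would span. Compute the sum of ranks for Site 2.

Sorted (descending): 50, 46, 35, 23, 23, 23, 19, 8, 3
The 3 values of 23 occupy positions 4–6 → average rank 5.
Site 2 values → pooled ranks: 8→8, 23→5, 3→9, 19→7, 23→5, 50→1
Rank sum = 8 + 5 + 9 + 7 + 5 + 1 = 35

35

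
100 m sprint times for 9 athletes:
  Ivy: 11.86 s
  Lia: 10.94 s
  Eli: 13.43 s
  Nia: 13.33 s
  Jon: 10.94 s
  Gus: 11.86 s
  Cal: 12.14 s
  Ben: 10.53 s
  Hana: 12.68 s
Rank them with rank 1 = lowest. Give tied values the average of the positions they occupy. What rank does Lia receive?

Sorted (ascending): 10.53, 10.94, 10.94, 11.86, 11.86, 12.14, 12.68, 13.33, 13.43
The 2 values of 10.94 occupy positions 2–3 → average rank (2+3)/2 = 2.5.
The 2 values of 11.86 occupy positions 4–5 → average rank (4+5)/2 = 4.5.
Lia has value 10.94 s → rank 2.5.

2.5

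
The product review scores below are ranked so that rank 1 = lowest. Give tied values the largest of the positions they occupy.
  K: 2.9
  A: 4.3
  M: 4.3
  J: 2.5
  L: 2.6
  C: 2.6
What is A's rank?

Sorted (ascending): 2.5, 2.6, 2.6, 2.9, 4.3, 4.3
The 2 values of 2.6 occupy positions 2–3 → each gets rank 3.
The 2 values of 4.3 occupy positions 5–6 → each gets rank 6.
A has value 4.3 → rank 6.

6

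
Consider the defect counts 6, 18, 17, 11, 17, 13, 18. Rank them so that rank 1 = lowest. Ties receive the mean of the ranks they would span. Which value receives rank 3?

13

Sorted (ascending): 6, 11, 13, 17, 17, 18, 18
The 2 values of 17 occupy positions 4–5 → average rank (4+5)/2 = 4.5.
The 2 values of 18 occupy positions 6–7 → average rank (6+7)/2 = 6.5.
Rank 3 → value 13.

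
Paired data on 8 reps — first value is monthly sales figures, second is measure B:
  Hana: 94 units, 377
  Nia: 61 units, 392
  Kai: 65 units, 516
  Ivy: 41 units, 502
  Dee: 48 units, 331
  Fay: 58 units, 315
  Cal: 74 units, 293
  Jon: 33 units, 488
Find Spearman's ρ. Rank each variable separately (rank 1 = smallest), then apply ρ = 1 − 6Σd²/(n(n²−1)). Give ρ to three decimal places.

-0.310

Ranks of variable 1: 8, 5, 6, 2, 3, 4, 7, 1
Ranks of variable 2: 4, 5, 8, 7, 3, 2, 1, 6
d = r₁ − r₂: 4, 0, -2, -5, 0, 2, 6, -5
d²: 16, 0, 4, 25, 0, 4, 36, 25; Σd² = 110
ρ = 1 − 6·110/(8·63) = 1 − 660/504 = -0.310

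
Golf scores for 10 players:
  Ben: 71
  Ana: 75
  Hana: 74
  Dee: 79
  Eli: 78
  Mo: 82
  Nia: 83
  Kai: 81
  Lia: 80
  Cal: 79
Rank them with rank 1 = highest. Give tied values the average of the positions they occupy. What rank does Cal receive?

Sorted (descending): 83, 82, 81, 80, 79, 79, 78, 75, 74, 71
The 2 values of 79 occupy positions 5–6 → average rank (5+6)/2 = 5.5.
Cal has value 79 → rank 5.5.

5.5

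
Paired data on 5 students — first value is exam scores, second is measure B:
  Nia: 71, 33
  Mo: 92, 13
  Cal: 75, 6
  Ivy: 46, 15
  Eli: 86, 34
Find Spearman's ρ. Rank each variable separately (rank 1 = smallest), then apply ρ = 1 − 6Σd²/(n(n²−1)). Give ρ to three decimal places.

-0.100

Ranks of variable 1: 2, 5, 3, 1, 4
Ranks of variable 2: 4, 2, 1, 3, 5
d = r₁ − r₂: -2, 3, 2, -2, -1
d²: 4, 9, 4, 4, 1; Σd² = 22
ρ = 1 − 6·22/(5·24) = 1 − 132/120 = -0.100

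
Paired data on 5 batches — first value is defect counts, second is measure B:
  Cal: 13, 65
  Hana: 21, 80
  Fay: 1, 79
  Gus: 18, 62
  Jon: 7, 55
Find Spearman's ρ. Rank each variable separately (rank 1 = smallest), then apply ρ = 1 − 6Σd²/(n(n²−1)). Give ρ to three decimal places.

Ranks of variable 1: 3, 5, 1, 4, 2
Ranks of variable 2: 3, 5, 4, 2, 1
d = r₁ − r₂: 0, 0, -3, 2, 1
d²: 0, 0, 9, 4, 1; Σd² = 14
ρ = 1 − 6·14/(5·24) = 1 − 84/120 = 0.300

0.300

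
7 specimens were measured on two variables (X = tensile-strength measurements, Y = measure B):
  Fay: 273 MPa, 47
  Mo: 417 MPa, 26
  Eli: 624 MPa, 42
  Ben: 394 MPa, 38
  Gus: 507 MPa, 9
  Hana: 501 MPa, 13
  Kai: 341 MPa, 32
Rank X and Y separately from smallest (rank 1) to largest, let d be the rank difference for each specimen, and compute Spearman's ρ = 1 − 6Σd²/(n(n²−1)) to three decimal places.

Ranks of variable 1: 1, 4, 7, 3, 6, 5, 2
Ranks of variable 2: 7, 3, 6, 5, 1, 2, 4
d = r₁ − r₂: -6, 1, 1, -2, 5, 3, -2
d²: 36, 1, 1, 4, 25, 9, 4; Σd² = 80
ρ = 1 − 6·80/(7·48) = 1 − 480/336 = -0.429

-0.429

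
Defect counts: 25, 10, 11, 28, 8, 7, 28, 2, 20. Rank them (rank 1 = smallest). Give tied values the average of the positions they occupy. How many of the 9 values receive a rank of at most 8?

7

Sorted (ascending): 2, 7, 8, 10, 11, 20, 25, 28, 28
The 2 values of 28 occupy positions 8–9 → average rank (8+9)/2 = 8.5.
Ranks ≤ 8: {1, 2, 3, 4, 5, 6, 7} → 7 values.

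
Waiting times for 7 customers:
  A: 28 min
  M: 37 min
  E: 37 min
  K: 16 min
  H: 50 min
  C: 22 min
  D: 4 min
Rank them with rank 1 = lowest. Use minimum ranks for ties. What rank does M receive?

Sorted (ascending): 4, 16, 22, 28, 37, 37, 50
The 2 values of 37 occupy positions 5–6 → each gets rank 5.
M has value 37 min → rank 5.

5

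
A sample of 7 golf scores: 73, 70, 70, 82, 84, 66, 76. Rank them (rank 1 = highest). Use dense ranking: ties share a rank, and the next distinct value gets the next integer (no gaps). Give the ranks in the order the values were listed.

4, 5, 5, 2, 1, 6, 3

Sorted (descending): 84, 82, 76, 73, 70, 70, 66
The 2 values of 70 share dense rank 5.
Remaining distinct values take the next consecutive integers.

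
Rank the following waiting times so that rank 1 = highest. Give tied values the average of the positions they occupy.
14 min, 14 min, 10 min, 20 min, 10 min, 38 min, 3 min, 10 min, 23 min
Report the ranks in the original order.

4.5, 4.5, 7, 3, 7, 1, 9, 7, 2

Sorted (descending): 38, 23, 20, 14, 14, 10, 10, 10, 3
The 2 values of 14 occupy positions 4–5 → average rank (4+5)/2 = 4.5.
The 3 values of 10 occupy positions 6–8 → average rank 7.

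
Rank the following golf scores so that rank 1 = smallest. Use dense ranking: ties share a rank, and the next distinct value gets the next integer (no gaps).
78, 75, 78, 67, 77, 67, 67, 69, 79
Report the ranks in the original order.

Sorted (ascending): 67, 67, 67, 69, 75, 77, 78, 78, 79
The 3 values of 67 share dense rank 1.
The 2 values of 78 share dense rank 5.
Remaining distinct values take the next consecutive integers.

5, 3, 5, 1, 4, 1, 1, 2, 6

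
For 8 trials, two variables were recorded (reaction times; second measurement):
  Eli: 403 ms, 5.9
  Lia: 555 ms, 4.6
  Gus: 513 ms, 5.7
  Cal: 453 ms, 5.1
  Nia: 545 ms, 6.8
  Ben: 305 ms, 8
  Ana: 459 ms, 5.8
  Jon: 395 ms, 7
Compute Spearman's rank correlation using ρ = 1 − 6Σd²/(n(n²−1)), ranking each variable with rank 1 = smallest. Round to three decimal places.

-0.690

Ranks of variable 1: 3, 8, 6, 4, 7, 1, 5, 2
Ranks of variable 2: 5, 1, 3, 2, 6, 8, 4, 7
d = r₁ − r₂: -2, 7, 3, 2, 1, -7, 1, -5
d²: 4, 49, 9, 4, 1, 49, 1, 25; Σd² = 142
ρ = 1 − 6·142/(8·63) = 1 − 852/504 = -0.690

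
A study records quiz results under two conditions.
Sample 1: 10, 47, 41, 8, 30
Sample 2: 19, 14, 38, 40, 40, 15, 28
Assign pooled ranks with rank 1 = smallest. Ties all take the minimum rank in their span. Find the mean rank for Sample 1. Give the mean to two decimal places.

Sorted (ascending): 8, 10, 14, 15, 19, 28, 30, 38, 40, 40, 41, 47
The 2 values of 40 occupy positions 9–10 → each gets rank 9.
Sample 1 values → pooled ranks: 10→2, 47→12, 41→11, 8→1, 30→7
Mean rank = (2 + 12 + 11 + 1 + 7) / 5 = 6.60

6.60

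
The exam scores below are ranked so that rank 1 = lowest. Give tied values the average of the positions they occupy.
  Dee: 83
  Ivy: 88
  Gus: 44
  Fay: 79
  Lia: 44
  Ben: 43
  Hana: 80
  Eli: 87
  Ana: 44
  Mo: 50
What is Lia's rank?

3

Sorted (ascending): 43, 44, 44, 44, 50, 79, 80, 83, 87, 88
The 3 values of 44 occupy positions 2–4 → average rank 3.
Lia has value 44 → rank 3.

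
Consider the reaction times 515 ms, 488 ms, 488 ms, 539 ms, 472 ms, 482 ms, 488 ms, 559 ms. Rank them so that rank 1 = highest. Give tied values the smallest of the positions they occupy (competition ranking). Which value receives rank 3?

Sorted (descending): 559, 539, 515, 488, 488, 488, 482, 472
The 3 values of 488 occupy positions 4–6 → each gets rank 4.
Rank 3 → value 515.

515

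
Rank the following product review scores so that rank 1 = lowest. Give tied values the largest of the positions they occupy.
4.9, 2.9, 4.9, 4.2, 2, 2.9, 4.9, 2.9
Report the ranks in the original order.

Sorted (ascending): 2, 2.9, 2.9, 2.9, 4.2, 4.9, 4.9, 4.9
The 3 values of 2.9 occupy positions 2–4 → each gets rank 4.
The 3 values of 4.9 occupy positions 6–8 → each gets rank 8.

8, 4, 8, 5, 1, 4, 8, 4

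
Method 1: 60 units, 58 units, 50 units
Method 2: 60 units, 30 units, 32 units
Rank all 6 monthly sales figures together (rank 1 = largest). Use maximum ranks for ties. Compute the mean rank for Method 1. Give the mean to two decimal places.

3.00

Sorted (descending): 60, 60, 58, 50, 32, 30
The 2 values of 60 occupy positions 1–2 → each gets rank 2.
Method 1 values → pooled ranks: 60→2, 58→3, 50→4
Mean rank = (2 + 3 + 4) / 3 = 3.00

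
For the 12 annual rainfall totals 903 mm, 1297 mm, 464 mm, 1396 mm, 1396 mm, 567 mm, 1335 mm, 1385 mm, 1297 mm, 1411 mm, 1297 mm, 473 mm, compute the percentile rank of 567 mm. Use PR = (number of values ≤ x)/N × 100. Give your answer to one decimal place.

N = 12.
Strictly below 567: 2. Equal to 567: 1.
PR = 3/12 × 100 = 25.0

25.0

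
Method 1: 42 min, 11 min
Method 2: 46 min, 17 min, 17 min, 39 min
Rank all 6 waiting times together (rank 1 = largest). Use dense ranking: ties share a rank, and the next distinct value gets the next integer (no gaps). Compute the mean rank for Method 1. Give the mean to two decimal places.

3.50

Sorted (descending): 46, 42, 39, 17, 17, 11
The 2 values of 17 share dense rank 4.
Remaining distinct values take the next consecutive integers.
Method 1 values → pooled ranks: 42→2, 11→5
Mean rank = (2 + 5) / 2 = 3.50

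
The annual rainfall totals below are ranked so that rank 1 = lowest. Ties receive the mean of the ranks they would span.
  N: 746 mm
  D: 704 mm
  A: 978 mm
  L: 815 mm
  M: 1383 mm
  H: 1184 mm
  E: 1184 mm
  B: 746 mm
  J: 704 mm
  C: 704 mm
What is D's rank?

Sorted (ascending): 704, 704, 704, 746, 746, 815, 978, 1184, 1184, 1383
The 3 values of 704 occupy positions 1–3 → average rank 2.
The 2 values of 746 occupy positions 4–5 → average rank (4+5)/2 = 4.5.
The 2 values of 1184 occupy positions 8–9 → average rank (8+9)/2 = 8.5.
D has value 704 mm → rank 2.

2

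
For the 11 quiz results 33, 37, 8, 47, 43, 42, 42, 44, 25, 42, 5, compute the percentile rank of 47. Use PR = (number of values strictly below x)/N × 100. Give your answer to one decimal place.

90.9

N = 11.
Strictly below 47: 10. Equal to 47: 1.
PR = 10/11 × 100 = 90.9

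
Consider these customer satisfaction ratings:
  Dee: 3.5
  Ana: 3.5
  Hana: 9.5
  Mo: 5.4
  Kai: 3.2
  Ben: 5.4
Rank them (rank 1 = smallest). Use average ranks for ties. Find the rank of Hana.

6

Sorted (ascending): 3.2, 3.5, 3.5, 5.4, 5.4, 9.5
The 2 values of 3.5 occupy positions 2–3 → average rank (2+3)/2 = 2.5.
The 2 values of 5.4 occupy positions 4–5 → average rank (4+5)/2 = 4.5.
Hana has value 9.5 → rank 6.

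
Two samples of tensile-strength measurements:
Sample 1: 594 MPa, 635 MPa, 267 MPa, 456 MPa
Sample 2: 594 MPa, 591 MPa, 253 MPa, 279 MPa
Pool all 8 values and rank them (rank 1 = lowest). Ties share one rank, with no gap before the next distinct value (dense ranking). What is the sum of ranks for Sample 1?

Sorted (ascending): 253, 267, 279, 456, 591, 594, 594, 635
The 2 values of 594 share dense rank 6.
Remaining distinct values take the next consecutive integers.
Sample 1 values → pooled ranks: 594→6, 635→7, 267→2, 456→4
Rank sum = 6 + 7 + 2 + 4 = 19

19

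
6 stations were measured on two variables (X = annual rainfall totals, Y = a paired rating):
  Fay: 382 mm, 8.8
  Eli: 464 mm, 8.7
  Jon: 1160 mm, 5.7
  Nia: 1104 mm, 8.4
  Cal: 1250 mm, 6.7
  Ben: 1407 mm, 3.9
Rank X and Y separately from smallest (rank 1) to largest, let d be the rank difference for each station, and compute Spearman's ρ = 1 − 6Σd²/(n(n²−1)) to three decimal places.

Ranks of variable 1: 1, 2, 4, 3, 5, 6
Ranks of variable 2: 6, 5, 2, 4, 3, 1
d = r₁ − r₂: -5, -3, 2, -1, 2, 5
d²: 25, 9, 4, 1, 4, 25; Σd² = 68
ρ = 1 − 6·68/(6·35) = 1 − 408/210 = -0.943

-0.943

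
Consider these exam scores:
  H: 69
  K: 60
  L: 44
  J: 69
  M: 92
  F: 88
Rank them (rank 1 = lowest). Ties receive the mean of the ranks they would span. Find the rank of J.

3.5

Sorted (ascending): 44, 60, 69, 69, 88, 92
The 2 values of 69 occupy positions 3–4 → average rank (3+4)/2 = 3.5.
J has value 69 → rank 3.5.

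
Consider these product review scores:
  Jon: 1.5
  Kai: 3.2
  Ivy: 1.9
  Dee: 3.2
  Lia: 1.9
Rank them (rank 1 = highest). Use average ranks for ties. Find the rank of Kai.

Sorted (descending): 3.2, 3.2, 1.9, 1.9, 1.5
The 2 values of 3.2 occupy positions 1–2 → average rank (1+2)/2 = 1.5.
The 2 values of 1.9 occupy positions 3–4 → average rank (3+4)/2 = 3.5.
Kai has value 3.2 → rank 1.5.

1.5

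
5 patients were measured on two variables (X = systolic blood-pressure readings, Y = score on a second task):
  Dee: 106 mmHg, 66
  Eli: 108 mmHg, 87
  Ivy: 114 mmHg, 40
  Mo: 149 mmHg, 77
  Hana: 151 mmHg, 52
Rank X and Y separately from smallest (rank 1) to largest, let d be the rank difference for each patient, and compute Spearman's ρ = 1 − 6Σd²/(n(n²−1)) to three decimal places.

Ranks of variable 1: 1, 2, 3, 4, 5
Ranks of variable 2: 3, 5, 1, 4, 2
d = r₁ − r₂: -2, -3, 2, 0, 3
d²: 4, 9, 4, 0, 9; Σd² = 26
ρ = 1 − 6·26/(5·24) = 1 − 156/120 = -0.300

-0.300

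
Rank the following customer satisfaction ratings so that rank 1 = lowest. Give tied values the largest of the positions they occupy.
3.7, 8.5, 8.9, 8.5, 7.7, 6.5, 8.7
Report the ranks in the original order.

Sorted (ascending): 3.7, 6.5, 7.7, 8.5, 8.5, 8.7, 8.9
The 2 values of 8.5 occupy positions 4–5 → each gets rank 5.

1, 5, 7, 5, 3, 2, 6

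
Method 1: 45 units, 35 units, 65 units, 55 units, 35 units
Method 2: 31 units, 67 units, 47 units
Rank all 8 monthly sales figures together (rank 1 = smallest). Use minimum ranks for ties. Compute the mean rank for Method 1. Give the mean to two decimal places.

4.20

Sorted (ascending): 31, 35, 35, 45, 47, 55, 65, 67
The 2 values of 35 occupy positions 2–3 → each gets rank 2.
Method 1 values → pooled ranks: 45→4, 35→2, 65→7, 55→6, 35→2
Mean rank = (4 + 2 + 7 + 6 + 2) / 5 = 4.20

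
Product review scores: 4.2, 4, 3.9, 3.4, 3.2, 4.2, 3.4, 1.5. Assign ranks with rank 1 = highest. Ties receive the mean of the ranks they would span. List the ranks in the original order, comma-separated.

1.5, 3, 4, 5.5, 7, 1.5, 5.5, 8

Sorted (descending): 4.2, 4.2, 4, 3.9, 3.4, 3.4, 3.2, 1.5
The 2 values of 4.2 occupy positions 1–2 → average rank (1+2)/2 = 1.5.
The 2 values of 3.4 occupy positions 5–6 → average rank (5+6)/2 = 5.5.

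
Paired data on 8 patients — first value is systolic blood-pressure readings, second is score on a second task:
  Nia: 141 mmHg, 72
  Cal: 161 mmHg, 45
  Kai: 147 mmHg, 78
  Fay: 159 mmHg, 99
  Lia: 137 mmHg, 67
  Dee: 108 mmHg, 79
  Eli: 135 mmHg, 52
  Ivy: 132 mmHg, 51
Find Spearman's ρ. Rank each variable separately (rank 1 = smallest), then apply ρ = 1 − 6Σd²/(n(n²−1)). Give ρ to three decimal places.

-0.024

Ranks of variable 1: 5, 8, 6, 7, 4, 1, 3, 2
Ranks of variable 2: 5, 1, 6, 8, 4, 7, 3, 2
d = r₁ − r₂: 0, 7, 0, -1, 0, -6, 0, 0
d²: 0, 49, 0, 1, 0, 36, 0, 0; Σd² = 86
ρ = 1 − 6·86/(8·63) = 1 − 516/504 = -0.024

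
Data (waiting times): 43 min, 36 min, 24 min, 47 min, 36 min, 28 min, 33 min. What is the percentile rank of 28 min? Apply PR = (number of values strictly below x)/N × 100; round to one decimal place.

N = 7.
Strictly below 28: 1. Equal to 28: 1.
PR = 1/7 × 100 = 14.3

14.3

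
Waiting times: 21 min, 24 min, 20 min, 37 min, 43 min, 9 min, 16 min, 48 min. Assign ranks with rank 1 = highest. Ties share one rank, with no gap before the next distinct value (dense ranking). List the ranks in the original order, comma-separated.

Sorted (descending): 48, 43, 37, 24, 21, 20, 16, 9
No ties — each value takes its position as its rank.

5, 4, 6, 3, 2, 8, 7, 1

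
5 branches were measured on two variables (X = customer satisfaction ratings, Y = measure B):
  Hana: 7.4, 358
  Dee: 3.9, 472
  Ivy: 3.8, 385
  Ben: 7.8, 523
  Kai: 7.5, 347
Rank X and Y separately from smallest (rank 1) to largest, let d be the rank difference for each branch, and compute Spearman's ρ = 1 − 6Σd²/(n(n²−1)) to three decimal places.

0.100

Ranks of variable 1: 3, 2, 1, 5, 4
Ranks of variable 2: 2, 4, 3, 5, 1
d = r₁ − r₂: 1, -2, -2, 0, 3
d²: 1, 4, 4, 0, 9; Σd² = 18
ρ = 1 − 6·18/(5·24) = 1 − 108/120 = 0.100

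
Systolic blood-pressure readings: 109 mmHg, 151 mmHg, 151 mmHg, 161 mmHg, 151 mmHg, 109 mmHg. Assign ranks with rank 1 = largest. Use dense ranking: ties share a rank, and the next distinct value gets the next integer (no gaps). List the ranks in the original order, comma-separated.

Sorted (descending): 161, 151, 151, 151, 109, 109
The 3 values of 151 share dense rank 2.
The 2 values of 109 share dense rank 3.
Remaining distinct values take the next consecutive integers.

3, 2, 2, 1, 2, 3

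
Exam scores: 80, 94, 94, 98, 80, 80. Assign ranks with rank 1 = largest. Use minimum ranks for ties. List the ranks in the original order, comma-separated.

Sorted (descending): 98, 94, 94, 80, 80, 80
The 2 values of 94 occupy positions 2–3 → each gets rank 2.
The 3 values of 80 occupy positions 4–6 → each gets rank 4.

4, 2, 2, 1, 4, 4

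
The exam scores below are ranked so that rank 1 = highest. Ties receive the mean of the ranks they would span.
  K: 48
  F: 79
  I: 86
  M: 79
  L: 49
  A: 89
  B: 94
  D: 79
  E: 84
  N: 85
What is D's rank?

Sorted (descending): 94, 89, 86, 85, 84, 79, 79, 79, 49, 48
The 3 values of 79 occupy positions 6–8 → average rank 7.
D has value 79 → rank 7.

7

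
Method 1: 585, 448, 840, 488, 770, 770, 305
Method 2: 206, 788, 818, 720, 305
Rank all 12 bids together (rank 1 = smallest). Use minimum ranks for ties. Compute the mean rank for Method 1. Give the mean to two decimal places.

Sorted (ascending): 206, 305, 305, 448, 488, 585, 720, 770, 770, 788, 818, 840
The 2 values of 305 occupy positions 2–3 → each gets rank 2.
The 2 values of 770 occupy positions 8–9 → each gets rank 8.
Method 1 values → pooled ranks: 585→6, 448→4, 840→12, 488→5, 770→8, 770→8, 305→2
Mean rank = (6 + 4 + 12 + 5 + 8 + 8 + 2) / 7 = 6.43

6.43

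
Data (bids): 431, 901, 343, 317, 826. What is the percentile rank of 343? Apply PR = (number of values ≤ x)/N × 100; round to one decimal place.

N = 5.
Strictly below 343: 1. Equal to 343: 1.
PR = 2/5 × 100 = 40.0

40.0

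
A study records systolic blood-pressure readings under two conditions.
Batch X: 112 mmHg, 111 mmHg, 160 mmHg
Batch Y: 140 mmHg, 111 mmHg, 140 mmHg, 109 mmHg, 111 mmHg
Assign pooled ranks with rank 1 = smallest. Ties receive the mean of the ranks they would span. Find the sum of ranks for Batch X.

Sorted (ascending): 109, 111, 111, 111, 112, 140, 140, 160
The 3 values of 111 occupy positions 2–4 → average rank 3.
The 2 values of 140 occupy positions 6–7 → average rank (6+7)/2 = 6.5.
Batch X values → pooled ranks: 112→5, 111→3, 160→8
Rank sum = 5 + 3 + 8 = 16

16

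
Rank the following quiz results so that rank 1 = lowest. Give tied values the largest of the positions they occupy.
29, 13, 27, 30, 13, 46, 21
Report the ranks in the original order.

5, 2, 4, 6, 2, 7, 3

Sorted (ascending): 13, 13, 21, 27, 29, 30, 46
The 2 values of 13 occupy positions 1–2 → each gets rank 2.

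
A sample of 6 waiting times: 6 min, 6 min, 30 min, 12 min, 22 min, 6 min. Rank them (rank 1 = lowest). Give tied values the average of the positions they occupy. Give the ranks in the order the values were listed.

2, 2, 6, 4, 5, 2

Sorted (ascending): 6, 6, 6, 12, 22, 30
The 3 values of 6 occupy positions 1–3 → average rank 2.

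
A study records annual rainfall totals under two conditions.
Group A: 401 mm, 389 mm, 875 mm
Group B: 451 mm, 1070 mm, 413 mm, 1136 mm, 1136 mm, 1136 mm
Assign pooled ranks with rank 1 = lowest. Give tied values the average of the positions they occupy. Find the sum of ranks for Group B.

Sorted (ascending): 389, 401, 413, 451, 875, 1070, 1136, 1136, 1136
The 3 values of 1136 occupy positions 7–9 → average rank 8.
Group B values → pooled ranks: 451→4, 1070→6, 413→3, 1136→8, 1136→8, 1136→8
Rank sum = 4 + 6 + 3 + 8 + 8 + 8 = 37

37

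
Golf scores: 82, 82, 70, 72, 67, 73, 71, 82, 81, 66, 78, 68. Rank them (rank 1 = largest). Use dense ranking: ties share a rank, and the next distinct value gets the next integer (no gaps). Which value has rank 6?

71

Sorted (descending): 82, 82, 82, 81, 78, 73, 72, 71, 70, 68, 67, 66
The 3 values of 82 share dense rank 1.
Remaining distinct values take the next consecutive integers.
Rank 6 → value 71.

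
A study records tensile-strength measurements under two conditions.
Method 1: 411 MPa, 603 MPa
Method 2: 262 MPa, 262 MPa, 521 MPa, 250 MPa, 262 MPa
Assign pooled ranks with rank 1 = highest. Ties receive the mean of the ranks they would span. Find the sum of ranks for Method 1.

4

Sorted (descending): 603, 521, 411, 262, 262, 262, 250
The 3 values of 262 occupy positions 4–6 → average rank 5.
Method 1 values → pooled ranks: 411→3, 603→1
Rank sum = 3 + 1 = 4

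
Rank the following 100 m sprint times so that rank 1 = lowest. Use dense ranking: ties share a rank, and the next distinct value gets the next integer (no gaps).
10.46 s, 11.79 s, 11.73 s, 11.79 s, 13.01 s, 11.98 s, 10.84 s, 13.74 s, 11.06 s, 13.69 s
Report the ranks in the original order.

1, 5, 4, 5, 7, 6, 2, 9, 3, 8

Sorted (ascending): 10.46, 10.84, 11.06, 11.73, 11.79, 11.79, 11.98, 13.01, 13.69, 13.74
The 2 values of 11.79 share dense rank 5.
Remaining distinct values take the next consecutive integers.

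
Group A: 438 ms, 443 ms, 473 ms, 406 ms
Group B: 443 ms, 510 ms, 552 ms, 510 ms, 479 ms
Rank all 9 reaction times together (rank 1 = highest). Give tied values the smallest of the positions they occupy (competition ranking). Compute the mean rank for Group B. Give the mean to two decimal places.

3.00

Sorted (descending): 552, 510, 510, 479, 473, 443, 443, 438, 406
The 2 values of 510 occupy positions 2–3 → each gets rank 2.
The 2 values of 443 occupy positions 6–7 → each gets rank 6.
Group B values → pooled ranks: 443→6, 510→2, 552→1, 510→2, 479→4
Mean rank = (6 + 2 + 1 + 2 + 4) / 5 = 3.00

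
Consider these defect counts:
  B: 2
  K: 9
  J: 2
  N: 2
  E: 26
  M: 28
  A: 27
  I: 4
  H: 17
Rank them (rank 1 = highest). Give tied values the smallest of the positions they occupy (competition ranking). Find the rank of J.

7

Sorted (descending): 28, 27, 26, 17, 9, 4, 2, 2, 2
The 3 values of 2 occupy positions 7–9 → each gets rank 7.
J has value 2 → rank 7.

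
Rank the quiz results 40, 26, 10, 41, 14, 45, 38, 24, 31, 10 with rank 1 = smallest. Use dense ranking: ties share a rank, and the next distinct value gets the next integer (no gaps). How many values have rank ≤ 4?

5

Sorted (ascending): 10, 10, 14, 24, 26, 31, 38, 40, 41, 45
The 2 values of 10 share dense rank 1.
Remaining distinct values take the next consecutive integers.
Ranks ≤ 4: {1, 1, 2, 3, 4} → 5 values.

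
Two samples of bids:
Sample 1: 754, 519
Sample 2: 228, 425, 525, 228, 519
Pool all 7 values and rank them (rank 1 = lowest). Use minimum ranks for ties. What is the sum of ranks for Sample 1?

11

Sorted (ascending): 228, 228, 425, 519, 519, 525, 754
The 2 values of 228 occupy positions 1–2 → each gets rank 1.
The 2 values of 519 occupy positions 4–5 → each gets rank 4.
Sample 1 values → pooled ranks: 754→7, 519→4
Rank sum = 7 + 4 = 11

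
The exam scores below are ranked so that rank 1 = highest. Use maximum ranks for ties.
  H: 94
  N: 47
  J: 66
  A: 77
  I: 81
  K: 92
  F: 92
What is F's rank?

Sorted (descending): 94, 92, 92, 81, 77, 66, 47
The 2 values of 92 occupy positions 2–3 → each gets rank 3.
F has value 92 → rank 3.

3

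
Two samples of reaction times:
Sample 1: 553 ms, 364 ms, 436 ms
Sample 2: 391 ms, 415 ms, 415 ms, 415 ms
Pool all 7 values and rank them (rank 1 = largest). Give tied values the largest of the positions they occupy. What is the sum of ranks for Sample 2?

21

Sorted (descending): 553, 436, 415, 415, 415, 391, 364
The 3 values of 415 occupy positions 3–5 → each gets rank 5.
Sample 2 values → pooled ranks: 391→6, 415→5, 415→5, 415→5
Rank sum = 6 + 5 + 5 + 5 = 21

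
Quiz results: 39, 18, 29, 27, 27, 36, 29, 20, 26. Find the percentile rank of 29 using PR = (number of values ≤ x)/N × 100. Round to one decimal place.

77.8

N = 9.
Strictly below 29: 5. Equal to 29: 2.
PR = 7/9 × 100 = 77.8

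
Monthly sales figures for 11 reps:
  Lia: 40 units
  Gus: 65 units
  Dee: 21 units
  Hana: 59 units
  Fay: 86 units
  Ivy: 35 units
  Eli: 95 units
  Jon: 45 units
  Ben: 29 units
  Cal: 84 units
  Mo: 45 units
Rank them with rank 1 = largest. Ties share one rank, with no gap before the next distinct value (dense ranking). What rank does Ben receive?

Sorted (descending): 95, 86, 84, 65, 59, 45, 45, 40, 35, 29, 21
The 2 values of 45 share dense rank 6.
Remaining distinct values take the next consecutive integers.
Ben has value 29 units → rank 9.

9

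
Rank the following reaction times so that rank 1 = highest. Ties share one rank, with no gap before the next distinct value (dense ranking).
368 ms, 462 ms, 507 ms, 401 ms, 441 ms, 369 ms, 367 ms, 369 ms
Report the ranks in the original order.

Sorted (descending): 507, 462, 441, 401, 369, 369, 368, 367
The 2 values of 369 share dense rank 5.
Remaining distinct values take the next consecutive integers.

6, 2, 1, 4, 3, 5, 7, 5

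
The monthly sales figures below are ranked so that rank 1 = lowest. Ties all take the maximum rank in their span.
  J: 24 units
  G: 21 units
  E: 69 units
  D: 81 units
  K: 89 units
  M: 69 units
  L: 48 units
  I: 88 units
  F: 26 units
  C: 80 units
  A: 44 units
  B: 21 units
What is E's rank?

8

Sorted (ascending): 21, 21, 24, 26, 44, 48, 69, 69, 80, 81, 88, 89
The 2 values of 21 occupy positions 1–2 → each gets rank 2.
The 2 values of 69 occupy positions 7–8 → each gets rank 8.
E has value 69 units → rank 8.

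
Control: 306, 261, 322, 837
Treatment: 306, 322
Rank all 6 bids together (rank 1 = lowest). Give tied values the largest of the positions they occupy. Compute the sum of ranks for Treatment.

8

Sorted (ascending): 261, 306, 306, 322, 322, 837
The 2 values of 306 occupy positions 2–3 → each gets rank 3.
The 2 values of 322 occupy positions 4–5 → each gets rank 5.
Treatment values → pooled ranks: 306→3, 322→5
Rank sum = 3 + 5 = 8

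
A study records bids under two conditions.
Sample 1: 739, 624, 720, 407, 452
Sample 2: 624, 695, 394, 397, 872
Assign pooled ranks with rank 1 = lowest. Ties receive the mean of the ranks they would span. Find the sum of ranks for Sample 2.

25.5

Sorted (ascending): 394, 397, 407, 452, 624, 624, 695, 720, 739, 872
The 2 values of 624 occupy positions 5–6 → average rank (5+6)/2 = 5.5.
Sample 2 values → pooled ranks: 624→5.5, 695→7, 394→1, 397→2, 872→10
Rank sum = 5.5 + 7 + 1 + 2 + 10 = 25.5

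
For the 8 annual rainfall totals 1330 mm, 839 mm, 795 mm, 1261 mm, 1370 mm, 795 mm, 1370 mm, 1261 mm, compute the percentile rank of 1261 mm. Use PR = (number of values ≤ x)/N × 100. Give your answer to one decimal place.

N = 8.
Strictly below 1261: 3. Equal to 1261: 2.
PR = 5/8 × 100 = 62.5

62.5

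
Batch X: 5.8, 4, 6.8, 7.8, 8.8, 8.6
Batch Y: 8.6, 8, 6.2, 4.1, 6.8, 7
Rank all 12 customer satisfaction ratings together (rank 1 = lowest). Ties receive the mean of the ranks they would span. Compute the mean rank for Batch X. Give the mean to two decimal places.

Sorted (ascending): 4, 4.1, 5.8, 6.2, 6.8, 6.8, 7, 7.8, 8, 8.6, 8.6, 8.8
The 2 values of 6.8 occupy positions 5–6 → average rank (5+6)/2 = 5.5.
The 2 values of 8.6 occupy positions 10–11 → average rank (10+11)/2 = 10.5.
Batch X values → pooled ranks: 5.8→3, 4→1, 6.8→5.5, 7.8→8, 8.8→12, 8.6→10.5
Mean rank = (3 + 1 + 5.5 + 8 + 12 + 10.5) / 6 = 6.67

6.67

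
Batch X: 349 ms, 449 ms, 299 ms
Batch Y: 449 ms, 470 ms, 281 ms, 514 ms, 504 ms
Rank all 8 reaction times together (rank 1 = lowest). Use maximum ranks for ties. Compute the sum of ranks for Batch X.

10

Sorted (ascending): 281, 299, 349, 449, 449, 470, 504, 514
The 2 values of 449 occupy positions 4–5 → each gets rank 5.
Batch X values → pooled ranks: 349→3, 449→5, 299→2
Rank sum = 3 + 5 + 2 = 10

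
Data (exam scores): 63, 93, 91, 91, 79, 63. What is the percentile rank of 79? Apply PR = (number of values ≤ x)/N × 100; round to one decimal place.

N = 6.
Strictly below 79: 2. Equal to 79: 1.
PR = 3/6 × 100 = 50.0

50.0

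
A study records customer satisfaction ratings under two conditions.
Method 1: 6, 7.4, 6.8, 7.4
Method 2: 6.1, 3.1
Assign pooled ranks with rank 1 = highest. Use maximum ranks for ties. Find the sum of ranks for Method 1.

Sorted (descending): 7.4, 7.4, 6.8, 6.1, 6, 3.1
The 2 values of 7.4 occupy positions 1–2 → each gets rank 2.
Method 1 values → pooled ranks: 6→5, 7.4→2, 6.8→3, 7.4→2
Rank sum = 5 + 2 + 3 + 2 = 12

12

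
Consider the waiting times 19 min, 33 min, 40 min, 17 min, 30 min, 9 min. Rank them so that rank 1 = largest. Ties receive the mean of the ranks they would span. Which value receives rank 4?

19

Sorted (descending): 40, 33, 30, 19, 17, 9
No ties — each value takes its position as its rank.
Rank 4 → value 19.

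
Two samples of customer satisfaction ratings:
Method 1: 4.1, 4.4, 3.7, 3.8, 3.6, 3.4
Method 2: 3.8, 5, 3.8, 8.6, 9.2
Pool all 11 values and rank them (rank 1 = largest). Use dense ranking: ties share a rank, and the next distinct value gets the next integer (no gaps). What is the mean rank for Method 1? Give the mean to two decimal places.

Sorted (descending): 9.2, 8.6, 5, 4.4, 4.1, 3.8, 3.8, 3.8, 3.7, 3.6, 3.4
The 3 values of 3.8 share dense rank 6.
Remaining distinct values take the next consecutive integers.
Method 1 values → pooled ranks: 4.1→5, 4.4→4, 3.7→7, 3.8→6, 3.6→8, 3.4→9
Mean rank = (5 + 4 + 7 + 6 + 8 + 9) / 6 = 6.50

6.50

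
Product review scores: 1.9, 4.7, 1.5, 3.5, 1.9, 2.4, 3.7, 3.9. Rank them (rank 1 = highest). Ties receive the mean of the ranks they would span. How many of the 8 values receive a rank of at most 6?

Sorted (descending): 4.7, 3.9, 3.7, 3.5, 2.4, 1.9, 1.9, 1.5
The 2 values of 1.9 occupy positions 6–7 → average rank (6+7)/2 = 6.5.
Ranks ≤ 6: {1, 2, 3, 4, 5} → 5 values.

5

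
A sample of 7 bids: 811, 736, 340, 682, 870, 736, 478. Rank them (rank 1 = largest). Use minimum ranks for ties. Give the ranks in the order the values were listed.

2, 3, 7, 5, 1, 3, 6

Sorted (descending): 870, 811, 736, 736, 682, 478, 340
The 2 values of 736 occupy positions 3–4 → each gets rank 3.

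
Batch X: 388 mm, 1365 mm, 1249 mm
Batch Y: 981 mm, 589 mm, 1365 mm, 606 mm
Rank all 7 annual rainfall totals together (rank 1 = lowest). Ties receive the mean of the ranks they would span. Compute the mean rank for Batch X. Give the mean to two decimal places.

4.17

Sorted (ascending): 388, 589, 606, 981, 1249, 1365, 1365
The 2 values of 1365 occupy positions 6–7 → average rank (6+7)/2 = 6.5.
Batch X values → pooled ranks: 388→1, 1365→6.5, 1249→5
Mean rank = (1 + 6.5 + 5) / 3 = 4.17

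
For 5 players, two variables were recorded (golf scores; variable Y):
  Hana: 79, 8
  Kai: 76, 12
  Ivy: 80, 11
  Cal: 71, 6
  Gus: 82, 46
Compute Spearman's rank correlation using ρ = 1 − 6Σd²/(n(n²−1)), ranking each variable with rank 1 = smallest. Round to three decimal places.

Ranks of variable 1: 3, 2, 4, 1, 5
Ranks of variable 2: 2, 4, 3, 1, 5
d = r₁ − r₂: 1, -2, 1, 0, 0
d²: 1, 4, 1, 0, 0; Σd² = 6
ρ = 1 − 6·6/(5·24) = 1 − 36/120 = 0.700

0.700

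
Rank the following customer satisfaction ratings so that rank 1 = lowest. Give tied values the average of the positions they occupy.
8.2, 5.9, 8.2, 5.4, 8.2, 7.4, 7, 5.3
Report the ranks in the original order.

Sorted (ascending): 5.3, 5.4, 5.9, 7, 7.4, 8.2, 8.2, 8.2
The 3 values of 8.2 occupy positions 6–8 → average rank 7.

7, 3, 7, 2, 7, 5, 4, 1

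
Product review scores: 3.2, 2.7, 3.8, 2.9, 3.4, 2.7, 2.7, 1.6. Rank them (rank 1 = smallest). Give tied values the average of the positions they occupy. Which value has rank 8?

3.8

Sorted (ascending): 1.6, 2.7, 2.7, 2.7, 2.9, 3.2, 3.4, 3.8
The 3 values of 2.7 occupy positions 2–4 → average rank 3.
Rank 8 → value 3.8.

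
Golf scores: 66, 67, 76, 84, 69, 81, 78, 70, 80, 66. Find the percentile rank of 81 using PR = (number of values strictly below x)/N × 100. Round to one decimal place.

N = 10.
Strictly below 81: 8. Equal to 81: 1.
PR = 8/10 × 100 = 80.0

80.0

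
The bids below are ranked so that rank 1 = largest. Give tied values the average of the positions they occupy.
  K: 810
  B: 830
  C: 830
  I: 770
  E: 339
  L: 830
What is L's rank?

2

Sorted (descending): 830, 830, 830, 810, 770, 339
The 3 values of 830 occupy positions 1–3 → average rank 2.
L has value 830 → rank 2.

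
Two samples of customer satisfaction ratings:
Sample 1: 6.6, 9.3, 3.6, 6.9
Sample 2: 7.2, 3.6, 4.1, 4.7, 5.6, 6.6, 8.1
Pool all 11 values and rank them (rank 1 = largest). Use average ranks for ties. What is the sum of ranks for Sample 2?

45

Sorted (descending): 9.3, 8.1, 7.2, 6.9, 6.6, 6.6, 5.6, 4.7, 4.1, 3.6, 3.6
The 2 values of 6.6 occupy positions 5–6 → average rank (5+6)/2 = 5.5.
The 2 values of 3.6 occupy positions 10–11 → average rank (10+11)/2 = 10.5.
Sample 2 values → pooled ranks: 7.2→3, 3.6→10.5, 4.1→9, 4.7→8, 5.6→7, 6.6→5.5, 8.1→2
Rank sum = 3 + 10.5 + 9 + 8 + 7 + 5.5 + 2 = 45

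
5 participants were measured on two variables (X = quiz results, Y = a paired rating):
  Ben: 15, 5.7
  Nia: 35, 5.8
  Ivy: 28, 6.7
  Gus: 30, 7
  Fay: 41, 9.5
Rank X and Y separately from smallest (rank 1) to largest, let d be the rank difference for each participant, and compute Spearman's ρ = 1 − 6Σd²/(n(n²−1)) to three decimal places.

Ranks of variable 1: 1, 4, 2, 3, 5
Ranks of variable 2: 1, 2, 3, 4, 5
d = r₁ − r₂: 0, 2, -1, -1, 0
d²: 0, 4, 1, 1, 0; Σd² = 6
ρ = 1 − 6·6/(5·24) = 1 − 36/120 = 0.700

0.700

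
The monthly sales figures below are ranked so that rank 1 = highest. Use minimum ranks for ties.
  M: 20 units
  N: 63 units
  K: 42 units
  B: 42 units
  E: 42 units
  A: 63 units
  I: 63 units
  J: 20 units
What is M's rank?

Sorted (descending): 63, 63, 63, 42, 42, 42, 20, 20
The 3 values of 63 occupy positions 1–3 → each gets rank 1.
The 3 values of 42 occupy positions 4–6 → each gets rank 4.
The 2 values of 20 occupy positions 7–8 → each gets rank 7.
M has value 20 units → rank 7.

7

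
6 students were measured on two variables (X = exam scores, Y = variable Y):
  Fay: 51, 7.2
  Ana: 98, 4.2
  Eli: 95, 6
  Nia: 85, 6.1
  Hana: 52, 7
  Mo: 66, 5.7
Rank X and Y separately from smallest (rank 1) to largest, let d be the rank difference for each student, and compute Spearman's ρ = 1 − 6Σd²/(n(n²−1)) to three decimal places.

Ranks of variable 1: 1, 6, 5, 4, 2, 3
Ranks of variable 2: 6, 1, 3, 4, 5, 2
d = r₁ − r₂: -5, 5, 2, 0, -3, 1
d²: 25, 25, 4, 0, 9, 1; Σd² = 64
ρ = 1 − 6·64/(6·35) = 1 − 384/210 = -0.829

-0.829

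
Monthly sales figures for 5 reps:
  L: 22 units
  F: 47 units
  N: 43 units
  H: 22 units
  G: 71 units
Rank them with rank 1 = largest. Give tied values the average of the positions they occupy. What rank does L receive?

Sorted (descending): 71, 47, 43, 22, 22
The 2 values of 22 occupy positions 4–5 → average rank (4+5)/2 = 4.5.
L has value 22 units → rank 4.5.

4.5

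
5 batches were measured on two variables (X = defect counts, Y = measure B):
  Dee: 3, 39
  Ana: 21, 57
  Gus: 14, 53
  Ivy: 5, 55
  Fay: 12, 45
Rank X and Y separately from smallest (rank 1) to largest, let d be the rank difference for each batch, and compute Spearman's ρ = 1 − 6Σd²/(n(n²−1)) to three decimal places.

Ranks of variable 1: 1, 5, 4, 2, 3
Ranks of variable 2: 1, 5, 3, 4, 2
d = r₁ − r₂: 0, 0, 1, -2, 1
d²: 0, 0, 1, 4, 1; Σd² = 6
ρ = 1 − 6·6/(5·24) = 1 − 36/120 = 0.700

0.700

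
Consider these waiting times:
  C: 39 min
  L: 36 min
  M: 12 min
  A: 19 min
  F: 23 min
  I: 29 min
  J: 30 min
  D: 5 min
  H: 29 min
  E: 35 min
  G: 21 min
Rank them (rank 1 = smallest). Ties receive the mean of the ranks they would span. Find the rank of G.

4

Sorted (ascending): 5, 12, 19, 21, 23, 29, 29, 30, 35, 36, 39
The 2 values of 29 occupy positions 6–7 → average rank (6+7)/2 = 6.5.
G has value 21 min → rank 4.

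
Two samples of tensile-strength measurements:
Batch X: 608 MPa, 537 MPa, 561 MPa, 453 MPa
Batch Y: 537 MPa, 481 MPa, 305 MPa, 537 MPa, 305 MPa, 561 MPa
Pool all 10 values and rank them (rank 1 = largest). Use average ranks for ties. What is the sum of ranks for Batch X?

16.5

Sorted (descending): 608, 561, 561, 537, 537, 537, 481, 453, 305, 305
The 2 values of 561 occupy positions 2–3 → average rank (2+3)/2 = 2.5.
The 3 values of 537 occupy positions 4–6 → average rank 5.
The 2 values of 305 occupy positions 9–10 → average rank (9+10)/2 = 9.5.
Batch X values → pooled ranks: 608→1, 537→5, 561→2.5, 453→8
Rank sum = 1 + 5 + 2.5 + 8 = 16.5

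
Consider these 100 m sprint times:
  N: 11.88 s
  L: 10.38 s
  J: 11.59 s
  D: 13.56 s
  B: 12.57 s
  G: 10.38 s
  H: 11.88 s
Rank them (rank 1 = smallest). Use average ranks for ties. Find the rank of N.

Sorted (ascending): 10.38, 10.38, 11.59, 11.88, 11.88, 12.57, 13.56
The 2 values of 10.38 occupy positions 1–2 → average rank (1+2)/2 = 1.5.
The 2 values of 11.88 occupy positions 4–5 → average rank (4+5)/2 = 4.5.
N has value 11.88 s → rank 4.5.

4.5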